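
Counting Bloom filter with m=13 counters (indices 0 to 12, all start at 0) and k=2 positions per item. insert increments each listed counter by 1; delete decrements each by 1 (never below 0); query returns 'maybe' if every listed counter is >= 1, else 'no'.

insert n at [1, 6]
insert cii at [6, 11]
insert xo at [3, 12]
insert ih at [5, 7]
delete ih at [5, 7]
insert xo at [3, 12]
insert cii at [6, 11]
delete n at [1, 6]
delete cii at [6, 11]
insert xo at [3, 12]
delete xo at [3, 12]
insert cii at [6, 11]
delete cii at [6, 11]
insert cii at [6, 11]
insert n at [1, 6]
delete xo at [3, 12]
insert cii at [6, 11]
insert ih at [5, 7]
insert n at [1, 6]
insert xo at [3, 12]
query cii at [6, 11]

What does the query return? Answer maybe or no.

Step 1: insert n at [1, 6] -> counters=[0,1,0,0,0,0,1,0,0,0,0,0,0]
Step 2: insert cii at [6, 11] -> counters=[0,1,0,0,0,0,2,0,0,0,0,1,0]
Step 3: insert xo at [3, 12] -> counters=[0,1,0,1,0,0,2,0,0,0,0,1,1]
Step 4: insert ih at [5, 7] -> counters=[0,1,0,1,0,1,2,1,0,0,0,1,1]
Step 5: delete ih at [5, 7] -> counters=[0,1,0,1,0,0,2,0,0,0,0,1,1]
Step 6: insert xo at [3, 12] -> counters=[0,1,0,2,0,0,2,0,0,0,0,1,2]
Step 7: insert cii at [6, 11] -> counters=[0,1,0,2,0,0,3,0,0,0,0,2,2]
Step 8: delete n at [1, 6] -> counters=[0,0,0,2,0,0,2,0,0,0,0,2,2]
Step 9: delete cii at [6, 11] -> counters=[0,0,0,2,0,0,1,0,0,0,0,1,2]
Step 10: insert xo at [3, 12] -> counters=[0,0,0,3,0,0,1,0,0,0,0,1,3]
Step 11: delete xo at [3, 12] -> counters=[0,0,0,2,0,0,1,0,0,0,0,1,2]
Step 12: insert cii at [6, 11] -> counters=[0,0,0,2,0,0,2,0,0,0,0,2,2]
Step 13: delete cii at [6, 11] -> counters=[0,0,0,2,0,0,1,0,0,0,0,1,2]
Step 14: insert cii at [6, 11] -> counters=[0,0,0,2,0,0,2,0,0,0,0,2,2]
Step 15: insert n at [1, 6] -> counters=[0,1,0,2,0,0,3,0,0,0,0,2,2]
Step 16: delete xo at [3, 12] -> counters=[0,1,0,1,0,0,3,0,0,0,0,2,1]
Step 17: insert cii at [6, 11] -> counters=[0,1,0,1,0,0,4,0,0,0,0,3,1]
Step 18: insert ih at [5, 7] -> counters=[0,1,0,1,0,1,4,1,0,0,0,3,1]
Step 19: insert n at [1, 6] -> counters=[0,2,0,1,0,1,5,1,0,0,0,3,1]
Step 20: insert xo at [3, 12] -> counters=[0,2,0,2,0,1,5,1,0,0,0,3,2]
Query cii: check counters[6]=5 counters[11]=3 -> maybe

Answer: maybe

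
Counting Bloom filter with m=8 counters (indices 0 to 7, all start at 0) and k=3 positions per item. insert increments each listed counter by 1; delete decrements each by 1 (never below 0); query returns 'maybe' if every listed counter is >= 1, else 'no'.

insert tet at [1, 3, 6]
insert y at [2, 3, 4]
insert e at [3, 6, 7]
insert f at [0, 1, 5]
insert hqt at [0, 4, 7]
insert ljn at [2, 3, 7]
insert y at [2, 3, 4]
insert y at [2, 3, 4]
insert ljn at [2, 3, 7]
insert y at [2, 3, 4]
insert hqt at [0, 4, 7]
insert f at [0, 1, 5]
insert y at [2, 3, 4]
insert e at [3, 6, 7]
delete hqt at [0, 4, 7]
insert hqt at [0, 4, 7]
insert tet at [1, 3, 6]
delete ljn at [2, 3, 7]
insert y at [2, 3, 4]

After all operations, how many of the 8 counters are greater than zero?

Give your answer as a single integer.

Answer: 8

Derivation:
Step 1: insert tet at [1, 3, 6] -> counters=[0,1,0,1,0,0,1,0]
Step 2: insert y at [2, 3, 4] -> counters=[0,1,1,2,1,0,1,0]
Step 3: insert e at [3, 6, 7] -> counters=[0,1,1,3,1,0,2,1]
Step 4: insert f at [0, 1, 5] -> counters=[1,2,1,3,1,1,2,1]
Step 5: insert hqt at [0, 4, 7] -> counters=[2,2,1,3,2,1,2,2]
Step 6: insert ljn at [2, 3, 7] -> counters=[2,2,2,4,2,1,2,3]
Step 7: insert y at [2, 3, 4] -> counters=[2,2,3,5,3,1,2,3]
Step 8: insert y at [2, 3, 4] -> counters=[2,2,4,6,4,1,2,3]
Step 9: insert ljn at [2, 3, 7] -> counters=[2,2,5,7,4,1,2,4]
Step 10: insert y at [2, 3, 4] -> counters=[2,2,6,8,5,1,2,4]
Step 11: insert hqt at [0, 4, 7] -> counters=[3,2,6,8,6,1,2,5]
Step 12: insert f at [0, 1, 5] -> counters=[4,3,6,8,6,2,2,5]
Step 13: insert y at [2, 3, 4] -> counters=[4,3,7,9,7,2,2,5]
Step 14: insert e at [3, 6, 7] -> counters=[4,3,7,10,7,2,3,6]
Step 15: delete hqt at [0, 4, 7] -> counters=[3,3,7,10,6,2,3,5]
Step 16: insert hqt at [0, 4, 7] -> counters=[4,3,7,10,7,2,3,6]
Step 17: insert tet at [1, 3, 6] -> counters=[4,4,7,11,7,2,4,6]
Step 18: delete ljn at [2, 3, 7] -> counters=[4,4,6,10,7,2,4,5]
Step 19: insert y at [2, 3, 4] -> counters=[4,4,7,11,8,2,4,5]
Final counters=[4,4,7,11,8,2,4,5] -> 8 nonzero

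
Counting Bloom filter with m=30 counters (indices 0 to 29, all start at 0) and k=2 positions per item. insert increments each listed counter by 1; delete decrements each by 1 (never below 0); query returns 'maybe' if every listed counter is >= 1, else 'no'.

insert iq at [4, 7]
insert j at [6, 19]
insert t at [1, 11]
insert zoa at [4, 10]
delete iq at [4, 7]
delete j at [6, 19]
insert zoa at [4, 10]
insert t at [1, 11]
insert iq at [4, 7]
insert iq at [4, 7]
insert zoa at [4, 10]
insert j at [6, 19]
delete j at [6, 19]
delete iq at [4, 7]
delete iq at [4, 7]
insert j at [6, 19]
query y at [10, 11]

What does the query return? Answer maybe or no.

Answer: maybe

Derivation:
Step 1: insert iq at [4, 7] -> counters=[0,0,0,0,1,0,0,1,0,0,0,0,0,0,0,0,0,0,0,0,0,0,0,0,0,0,0,0,0,0]
Step 2: insert j at [6, 19] -> counters=[0,0,0,0,1,0,1,1,0,0,0,0,0,0,0,0,0,0,0,1,0,0,0,0,0,0,0,0,0,0]
Step 3: insert t at [1, 11] -> counters=[0,1,0,0,1,0,1,1,0,0,0,1,0,0,0,0,0,0,0,1,0,0,0,0,0,0,0,0,0,0]
Step 4: insert zoa at [4, 10] -> counters=[0,1,0,0,2,0,1,1,0,0,1,1,0,0,0,0,0,0,0,1,0,0,0,0,0,0,0,0,0,0]
Step 5: delete iq at [4, 7] -> counters=[0,1,0,0,1,0,1,0,0,0,1,1,0,0,0,0,0,0,0,1,0,0,0,0,0,0,0,0,0,0]
Step 6: delete j at [6, 19] -> counters=[0,1,0,0,1,0,0,0,0,0,1,1,0,0,0,0,0,0,0,0,0,0,0,0,0,0,0,0,0,0]
Step 7: insert zoa at [4, 10] -> counters=[0,1,0,0,2,0,0,0,0,0,2,1,0,0,0,0,0,0,0,0,0,0,0,0,0,0,0,0,0,0]
Step 8: insert t at [1, 11] -> counters=[0,2,0,0,2,0,0,0,0,0,2,2,0,0,0,0,0,0,0,0,0,0,0,0,0,0,0,0,0,0]
Step 9: insert iq at [4, 7] -> counters=[0,2,0,0,3,0,0,1,0,0,2,2,0,0,0,0,0,0,0,0,0,0,0,0,0,0,0,0,0,0]
Step 10: insert iq at [4, 7] -> counters=[0,2,0,0,4,0,0,2,0,0,2,2,0,0,0,0,0,0,0,0,0,0,0,0,0,0,0,0,0,0]
Step 11: insert zoa at [4, 10] -> counters=[0,2,0,0,5,0,0,2,0,0,3,2,0,0,0,0,0,0,0,0,0,0,0,0,0,0,0,0,0,0]
Step 12: insert j at [6, 19] -> counters=[0,2,0,0,5,0,1,2,0,0,3,2,0,0,0,0,0,0,0,1,0,0,0,0,0,0,0,0,0,0]
Step 13: delete j at [6, 19] -> counters=[0,2,0,0,5,0,0,2,0,0,3,2,0,0,0,0,0,0,0,0,0,0,0,0,0,0,0,0,0,0]
Step 14: delete iq at [4, 7] -> counters=[0,2,0,0,4,0,0,1,0,0,3,2,0,0,0,0,0,0,0,0,0,0,0,0,0,0,0,0,0,0]
Step 15: delete iq at [4, 7] -> counters=[0,2,0,0,3,0,0,0,0,0,3,2,0,0,0,0,0,0,0,0,0,0,0,0,0,0,0,0,0,0]
Step 16: insert j at [6, 19] -> counters=[0,2,0,0,3,0,1,0,0,0,3,2,0,0,0,0,0,0,0,1,0,0,0,0,0,0,0,0,0,0]
Query y: check counters[10]=3 counters[11]=2 -> maybe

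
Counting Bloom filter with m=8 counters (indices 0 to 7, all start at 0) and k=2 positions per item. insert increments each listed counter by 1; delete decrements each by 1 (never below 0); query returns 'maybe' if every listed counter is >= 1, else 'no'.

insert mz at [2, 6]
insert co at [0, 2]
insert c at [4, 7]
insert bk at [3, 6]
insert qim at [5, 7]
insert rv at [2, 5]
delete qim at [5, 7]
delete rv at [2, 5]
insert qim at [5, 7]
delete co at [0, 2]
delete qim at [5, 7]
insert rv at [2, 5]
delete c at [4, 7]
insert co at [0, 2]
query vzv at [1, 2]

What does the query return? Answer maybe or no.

Step 1: insert mz at [2, 6] -> counters=[0,0,1,0,0,0,1,0]
Step 2: insert co at [0, 2] -> counters=[1,0,2,0,0,0,1,0]
Step 3: insert c at [4, 7] -> counters=[1,0,2,0,1,0,1,1]
Step 4: insert bk at [3, 6] -> counters=[1,0,2,1,1,0,2,1]
Step 5: insert qim at [5, 7] -> counters=[1,0,2,1,1,1,2,2]
Step 6: insert rv at [2, 5] -> counters=[1,0,3,1,1,2,2,2]
Step 7: delete qim at [5, 7] -> counters=[1,0,3,1,1,1,2,1]
Step 8: delete rv at [2, 5] -> counters=[1,0,2,1,1,0,2,1]
Step 9: insert qim at [5, 7] -> counters=[1,0,2,1,1,1,2,2]
Step 10: delete co at [0, 2] -> counters=[0,0,1,1,1,1,2,2]
Step 11: delete qim at [5, 7] -> counters=[0,0,1,1,1,0,2,1]
Step 12: insert rv at [2, 5] -> counters=[0,0,2,1,1,1,2,1]
Step 13: delete c at [4, 7] -> counters=[0,0,2,1,0,1,2,0]
Step 14: insert co at [0, 2] -> counters=[1,0,3,1,0,1,2,0]
Query vzv: check counters[1]=0 counters[2]=3 -> no

Answer: no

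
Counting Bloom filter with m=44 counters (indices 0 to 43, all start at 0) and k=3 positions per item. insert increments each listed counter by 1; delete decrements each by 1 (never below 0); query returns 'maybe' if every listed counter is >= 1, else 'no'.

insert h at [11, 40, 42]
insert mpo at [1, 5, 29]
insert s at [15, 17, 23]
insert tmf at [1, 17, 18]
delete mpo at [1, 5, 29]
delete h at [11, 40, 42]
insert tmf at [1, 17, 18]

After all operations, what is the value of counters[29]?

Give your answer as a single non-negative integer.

Step 1: insert h at [11, 40, 42] -> counters=[0,0,0,0,0,0,0,0,0,0,0,1,0,0,0,0,0,0,0,0,0,0,0,0,0,0,0,0,0,0,0,0,0,0,0,0,0,0,0,0,1,0,1,0]
Step 2: insert mpo at [1, 5, 29] -> counters=[0,1,0,0,0,1,0,0,0,0,0,1,0,0,0,0,0,0,0,0,0,0,0,0,0,0,0,0,0,1,0,0,0,0,0,0,0,0,0,0,1,0,1,0]
Step 3: insert s at [15, 17, 23] -> counters=[0,1,0,0,0,1,0,0,0,0,0,1,0,0,0,1,0,1,0,0,0,0,0,1,0,0,0,0,0,1,0,0,0,0,0,0,0,0,0,0,1,0,1,0]
Step 4: insert tmf at [1, 17, 18] -> counters=[0,2,0,0,0,1,0,0,0,0,0,1,0,0,0,1,0,2,1,0,0,0,0,1,0,0,0,0,0,1,0,0,0,0,0,0,0,0,0,0,1,0,1,0]
Step 5: delete mpo at [1, 5, 29] -> counters=[0,1,0,0,0,0,0,0,0,0,0,1,0,0,0,1,0,2,1,0,0,0,0,1,0,0,0,0,0,0,0,0,0,0,0,0,0,0,0,0,1,0,1,0]
Step 6: delete h at [11, 40, 42] -> counters=[0,1,0,0,0,0,0,0,0,0,0,0,0,0,0,1,0,2,1,0,0,0,0,1,0,0,0,0,0,0,0,0,0,0,0,0,0,0,0,0,0,0,0,0]
Step 7: insert tmf at [1, 17, 18] -> counters=[0,2,0,0,0,0,0,0,0,0,0,0,0,0,0,1,0,3,2,0,0,0,0,1,0,0,0,0,0,0,0,0,0,0,0,0,0,0,0,0,0,0,0,0]
Final counters=[0,2,0,0,0,0,0,0,0,0,0,0,0,0,0,1,0,3,2,0,0,0,0,1,0,0,0,0,0,0,0,0,0,0,0,0,0,0,0,0,0,0,0,0] -> counters[29]=0

Answer: 0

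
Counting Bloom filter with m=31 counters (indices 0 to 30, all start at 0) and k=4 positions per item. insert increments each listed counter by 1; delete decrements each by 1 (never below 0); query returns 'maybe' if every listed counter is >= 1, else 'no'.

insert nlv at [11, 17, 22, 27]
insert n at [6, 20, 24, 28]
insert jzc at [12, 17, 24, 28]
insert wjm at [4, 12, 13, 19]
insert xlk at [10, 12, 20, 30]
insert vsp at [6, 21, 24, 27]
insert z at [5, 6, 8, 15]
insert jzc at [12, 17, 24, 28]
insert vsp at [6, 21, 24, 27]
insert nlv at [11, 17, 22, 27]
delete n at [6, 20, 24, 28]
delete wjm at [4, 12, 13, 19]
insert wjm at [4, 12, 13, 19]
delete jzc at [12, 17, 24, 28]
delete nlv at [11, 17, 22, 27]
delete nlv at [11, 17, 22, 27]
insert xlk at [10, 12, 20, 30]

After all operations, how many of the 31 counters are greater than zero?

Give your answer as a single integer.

Answer: 16

Derivation:
Step 1: insert nlv at [11, 17, 22, 27] -> counters=[0,0,0,0,0,0,0,0,0,0,0,1,0,0,0,0,0,1,0,0,0,0,1,0,0,0,0,1,0,0,0]
Step 2: insert n at [6, 20, 24, 28] -> counters=[0,0,0,0,0,0,1,0,0,0,0,1,0,0,0,0,0,1,0,0,1,0,1,0,1,0,0,1,1,0,0]
Step 3: insert jzc at [12, 17, 24, 28] -> counters=[0,0,0,0,0,0,1,0,0,0,0,1,1,0,0,0,0,2,0,0,1,0,1,0,2,0,0,1,2,0,0]
Step 4: insert wjm at [4, 12, 13, 19] -> counters=[0,0,0,0,1,0,1,0,0,0,0,1,2,1,0,0,0,2,0,1,1,0,1,0,2,0,0,1,2,0,0]
Step 5: insert xlk at [10, 12, 20, 30] -> counters=[0,0,0,0,1,0,1,0,0,0,1,1,3,1,0,0,0,2,0,1,2,0,1,0,2,0,0,1,2,0,1]
Step 6: insert vsp at [6, 21, 24, 27] -> counters=[0,0,0,0,1,0,2,0,0,0,1,1,3,1,0,0,0,2,0,1,2,1,1,0,3,0,0,2,2,0,1]
Step 7: insert z at [5, 6, 8, 15] -> counters=[0,0,0,0,1,1,3,0,1,0,1,1,3,1,0,1,0,2,0,1,2,1,1,0,3,0,0,2,2,0,1]
Step 8: insert jzc at [12, 17, 24, 28] -> counters=[0,0,0,0,1,1,3,0,1,0,1,1,4,1,0,1,0,3,0,1,2,1,1,0,4,0,0,2,3,0,1]
Step 9: insert vsp at [6, 21, 24, 27] -> counters=[0,0,0,0,1,1,4,0,1,0,1,1,4,1,0,1,0,3,0,1,2,2,1,0,5,0,0,3,3,0,1]
Step 10: insert nlv at [11, 17, 22, 27] -> counters=[0,0,0,0,1,1,4,0,1,0,1,2,4,1,0,1,0,4,0,1,2,2,2,0,5,0,0,4,3,0,1]
Step 11: delete n at [6, 20, 24, 28] -> counters=[0,0,0,0,1,1,3,0,1,0,1,2,4,1,0,1,0,4,0,1,1,2,2,0,4,0,0,4,2,0,1]
Step 12: delete wjm at [4, 12, 13, 19] -> counters=[0,0,0,0,0,1,3,0,1,0,1,2,3,0,0,1,0,4,0,0,1,2,2,0,4,0,0,4,2,0,1]
Step 13: insert wjm at [4, 12, 13, 19] -> counters=[0,0,0,0,1,1,3,0,1,0,1,2,4,1,0,1,0,4,0,1,1,2,2,0,4,0,0,4,2,0,1]
Step 14: delete jzc at [12, 17, 24, 28] -> counters=[0,0,0,0,1,1,3,0,1,0,1,2,3,1,0,1,0,3,0,1,1,2,2,0,3,0,0,4,1,0,1]
Step 15: delete nlv at [11, 17, 22, 27] -> counters=[0,0,0,0,1,1,3,0,1,0,1,1,3,1,0,1,0,2,0,1,1,2,1,0,3,0,0,3,1,0,1]
Step 16: delete nlv at [11, 17, 22, 27] -> counters=[0,0,0,0,1,1,3,0,1,0,1,0,3,1,0,1,0,1,0,1,1,2,0,0,3,0,0,2,1,0,1]
Step 17: insert xlk at [10, 12, 20, 30] -> counters=[0,0,0,0,1,1,3,0,1,0,2,0,4,1,0,1,0,1,0,1,2,2,0,0,3,0,0,2,1,0,2]
Final counters=[0,0,0,0,1,1,3,0,1,0,2,0,4,1,0,1,0,1,0,1,2,2,0,0,3,0,0,2,1,0,2] -> 16 nonzero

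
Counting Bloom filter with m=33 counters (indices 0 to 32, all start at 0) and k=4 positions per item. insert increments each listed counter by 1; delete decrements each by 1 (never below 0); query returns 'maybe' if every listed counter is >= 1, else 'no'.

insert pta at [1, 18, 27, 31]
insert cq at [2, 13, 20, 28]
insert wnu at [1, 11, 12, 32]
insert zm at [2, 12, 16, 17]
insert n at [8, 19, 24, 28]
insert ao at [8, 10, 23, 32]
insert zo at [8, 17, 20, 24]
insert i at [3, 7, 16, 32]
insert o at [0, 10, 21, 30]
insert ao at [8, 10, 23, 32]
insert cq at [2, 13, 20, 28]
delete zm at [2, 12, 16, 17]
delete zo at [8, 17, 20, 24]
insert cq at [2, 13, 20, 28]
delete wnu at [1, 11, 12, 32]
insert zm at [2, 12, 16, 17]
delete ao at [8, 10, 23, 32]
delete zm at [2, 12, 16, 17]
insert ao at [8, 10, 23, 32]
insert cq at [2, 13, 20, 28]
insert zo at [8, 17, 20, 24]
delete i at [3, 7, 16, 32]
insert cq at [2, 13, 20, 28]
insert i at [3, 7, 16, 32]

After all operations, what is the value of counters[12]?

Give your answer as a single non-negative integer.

Answer: 0

Derivation:
Step 1: insert pta at [1, 18, 27, 31] -> counters=[0,1,0,0,0,0,0,0,0,0,0,0,0,0,0,0,0,0,1,0,0,0,0,0,0,0,0,1,0,0,0,1,0]
Step 2: insert cq at [2, 13, 20, 28] -> counters=[0,1,1,0,0,0,0,0,0,0,0,0,0,1,0,0,0,0,1,0,1,0,0,0,0,0,0,1,1,0,0,1,0]
Step 3: insert wnu at [1, 11, 12, 32] -> counters=[0,2,1,0,0,0,0,0,0,0,0,1,1,1,0,0,0,0,1,0,1,0,0,0,0,0,0,1,1,0,0,1,1]
Step 4: insert zm at [2, 12, 16, 17] -> counters=[0,2,2,0,0,0,0,0,0,0,0,1,2,1,0,0,1,1,1,0,1,0,0,0,0,0,0,1,1,0,0,1,1]
Step 5: insert n at [8, 19, 24, 28] -> counters=[0,2,2,0,0,0,0,0,1,0,0,1,2,1,0,0,1,1,1,1,1,0,0,0,1,0,0,1,2,0,0,1,1]
Step 6: insert ao at [8, 10, 23, 32] -> counters=[0,2,2,0,0,0,0,0,2,0,1,1,2,1,0,0,1,1,1,1,1,0,0,1,1,0,0,1,2,0,0,1,2]
Step 7: insert zo at [8, 17, 20, 24] -> counters=[0,2,2,0,0,0,0,0,3,0,1,1,2,1,0,0,1,2,1,1,2,0,0,1,2,0,0,1,2,0,0,1,2]
Step 8: insert i at [3, 7, 16, 32] -> counters=[0,2,2,1,0,0,0,1,3,0,1,1,2,1,0,0,2,2,1,1,2,0,0,1,2,0,0,1,2,0,0,1,3]
Step 9: insert o at [0, 10, 21, 30] -> counters=[1,2,2,1,0,0,0,1,3,0,2,1,2,1,0,0,2,2,1,1,2,1,0,1,2,0,0,1,2,0,1,1,3]
Step 10: insert ao at [8, 10, 23, 32] -> counters=[1,2,2,1,0,0,0,1,4,0,3,1,2,1,0,0,2,2,1,1,2,1,0,2,2,0,0,1,2,0,1,1,4]
Step 11: insert cq at [2, 13, 20, 28] -> counters=[1,2,3,1,0,0,0,1,4,0,3,1,2,2,0,0,2,2,1,1,3,1,0,2,2,0,0,1,3,0,1,1,4]
Step 12: delete zm at [2, 12, 16, 17] -> counters=[1,2,2,1,0,0,0,1,4,0,3,1,1,2,0,0,1,1,1,1,3,1,0,2,2,0,0,1,3,0,1,1,4]
Step 13: delete zo at [8, 17, 20, 24] -> counters=[1,2,2,1,0,0,0,1,3,0,3,1,1,2,0,0,1,0,1,1,2,1,0,2,1,0,0,1,3,0,1,1,4]
Step 14: insert cq at [2, 13, 20, 28] -> counters=[1,2,3,1,0,0,0,1,3,0,3,1,1,3,0,0,1,0,1,1,3,1,0,2,1,0,0,1,4,0,1,1,4]
Step 15: delete wnu at [1, 11, 12, 32] -> counters=[1,1,3,1,0,0,0,1,3,0,3,0,0,3,0,0,1,0,1,1,3,1,0,2,1,0,0,1,4,0,1,1,3]
Step 16: insert zm at [2, 12, 16, 17] -> counters=[1,1,4,1,0,0,0,1,3,0,3,0,1,3,0,0,2,1,1,1,3,1,0,2,1,0,0,1,4,0,1,1,3]
Step 17: delete ao at [8, 10, 23, 32] -> counters=[1,1,4,1,0,0,0,1,2,0,2,0,1,3,0,0,2,1,1,1,3,1,0,1,1,0,0,1,4,0,1,1,2]
Step 18: delete zm at [2, 12, 16, 17] -> counters=[1,1,3,1,0,0,0,1,2,0,2,0,0,3,0,0,1,0,1,1,3,1,0,1,1,0,0,1,4,0,1,1,2]
Step 19: insert ao at [8, 10, 23, 32] -> counters=[1,1,3,1,0,0,0,1,3,0,3,0,0,3,0,0,1,0,1,1,3,1,0,2,1,0,0,1,4,0,1,1,3]
Step 20: insert cq at [2, 13, 20, 28] -> counters=[1,1,4,1,0,0,0,1,3,0,3,0,0,4,0,0,1,0,1,1,4,1,0,2,1,0,0,1,5,0,1,1,3]
Step 21: insert zo at [8, 17, 20, 24] -> counters=[1,1,4,1,0,0,0,1,4,0,3,0,0,4,0,0,1,1,1,1,5,1,0,2,2,0,0,1,5,0,1,1,3]
Step 22: delete i at [3, 7, 16, 32] -> counters=[1,1,4,0,0,0,0,0,4,0,3,0,0,4,0,0,0,1,1,1,5,1,0,2,2,0,0,1,5,0,1,1,2]
Step 23: insert cq at [2, 13, 20, 28] -> counters=[1,1,5,0,0,0,0,0,4,0,3,0,0,5,0,0,0,1,1,1,6,1,0,2,2,0,0,1,6,0,1,1,2]
Step 24: insert i at [3, 7, 16, 32] -> counters=[1,1,5,1,0,0,0,1,4,0,3,0,0,5,0,0,1,1,1,1,6,1,0,2,2,0,0,1,6,0,1,1,3]
Final counters=[1,1,5,1,0,0,0,1,4,0,3,0,0,5,0,0,1,1,1,1,6,1,0,2,2,0,0,1,6,0,1,1,3] -> counters[12]=0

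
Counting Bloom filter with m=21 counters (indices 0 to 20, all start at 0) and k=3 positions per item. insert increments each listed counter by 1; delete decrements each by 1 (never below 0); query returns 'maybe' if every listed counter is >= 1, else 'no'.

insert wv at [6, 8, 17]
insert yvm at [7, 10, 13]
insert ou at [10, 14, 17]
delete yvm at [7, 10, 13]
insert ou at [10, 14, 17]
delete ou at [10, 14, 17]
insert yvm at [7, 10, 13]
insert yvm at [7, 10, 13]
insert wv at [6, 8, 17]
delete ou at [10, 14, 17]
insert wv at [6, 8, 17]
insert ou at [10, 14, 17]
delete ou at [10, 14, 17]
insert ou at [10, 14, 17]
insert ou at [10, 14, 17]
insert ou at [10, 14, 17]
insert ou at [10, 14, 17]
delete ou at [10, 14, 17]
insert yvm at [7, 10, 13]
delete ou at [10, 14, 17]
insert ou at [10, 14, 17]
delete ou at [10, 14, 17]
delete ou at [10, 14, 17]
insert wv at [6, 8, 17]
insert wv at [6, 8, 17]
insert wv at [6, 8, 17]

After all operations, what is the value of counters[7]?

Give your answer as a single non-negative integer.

Step 1: insert wv at [6, 8, 17] -> counters=[0,0,0,0,0,0,1,0,1,0,0,0,0,0,0,0,0,1,0,0,0]
Step 2: insert yvm at [7, 10, 13] -> counters=[0,0,0,0,0,0,1,1,1,0,1,0,0,1,0,0,0,1,0,0,0]
Step 3: insert ou at [10, 14, 17] -> counters=[0,0,0,0,0,0,1,1,1,0,2,0,0,1,1,0,0,2,0,0,0]
Step 4: delete yvm at [7, 10, 13] -> counters=[0,0,0,0,0,0,1,0,1,0,1,0,0,0,1,0,0,2,0,0,0]
Step 5: insert ou at [10, 14, 17] -> counters=[0,0,0,0,0,0,1,0,1,0,2,0,0,0,2,0,0,3,0,0,0]
Step 6: delete ou at [10, 14, 17] -> counters=[0,0,0,0,0,0,1,0,1,0,1,0,0,0,1,0,0,2,0,0,0]
Step 7: insert yvm at [7, 10, 13] -> counters=[0,0,0,0,0,0,1,1,1,0,2,0,0,1,1,0,0,2,0,0,0]
Step 8: insert yvm at [7, 10, 13] -> counters=[0,0,0,0,0,0,1,2,1,0,3,0,0,2,1,0,0,2,0,0,0]
Step 9: insert wv at [6, 8, 17] -> counters=[0,0,0,0,0,0,2,2,2,0,3,0,0,2,1,0,0,3,0,0,0]
Step 10: delete ou at [10, 14, 17] -> counters=[0,0,0,0,0,0,2,2,2,0,2,0,0,2,0,0,0,2,0,0,0]
Step 11: insert wv at [6, 8, 17] -> counters=[0,0,0,0,0,0,3,2,3,0,2,0,0,2,0,0,0,3,0,0,0]
Step 12: insert ou at [10, 14, 17] -> counters=[0,0,0,0,0,0,3,2,3,0,3,0,0,2,1,0,0,4,0,0,0]
Step 13: delete ou at [10, 14, 17] -> counters=[0,0,0,0,0,0,3,2,3,0,2,0,0,2,0,0,0,3,0,0,0]
Step 14: insert ou at [10, 14, 17] -> counters=[0,0,0,0,0,0,3,2,3,0,3,0,0,2,1,0,0,4,0,0,0]
Step 15: insert ou at [10, 14, 17] -> counters=[0,0,0,0,0,0,3,2,3,0,4,0,0,2,2,0,0,5,0,0,0]
Step 16: insert ou at [10, 14, 17] -> counters=[0,0,0,0,0,0,3,2,3,0,5,0,0,2,3,0,0,6,0,0,0]
Step 17: insert ou at [10, 14, 17] -> counters=[0,0,0,0,0,0,3,2,3,0,6,0,0,2,4,0,0,7,0,0,0]
Step 18: delete ou at [10, 14, 17] -> counters=[0,0,0,0,0,0,3,2,3,0,5,0,0,2,3,0,0,6,0,0,0]
Step 19: insert yvm at [7, 10, 13] -> counters=[0,0,0,0,0,0,3,3,3,0,6,0,0,3,3,0,0,6,0,0,0]
Step 20: delete ou at [10, 14, 17] -> counters=[0,0,0,0,0,0,3,3,3,0,5,0,0,3,2,0,0,5,0,0,0]
Step 21: insert ou at [10, 14, 17] -> counters=[0,0,0,0,0,0,3,3,3,0,6,0,0,3,3,0,0,6,0,0,0]
Step 22: delete ou at [10, 14, 17] -> counters=[0,0,0,0,0,0,3,3,3,0,5,0,0,3,2,0,0,5,0,0,0]
Step 23: delete ou at [10, 14, 17] -> counters=[0,0,0,0,0,0,3,3,3,0,4,0,0,3,1,0,0,4,0,0,0]
Step 24: insert wv at [6, 8, 17] -> counters=[0,0,0,0,0,0,4,3,4,0,4,0,0,3,1,0,0,5,0,0,0]
Step 25: insert wv at [6, 8, 17] -> counters=[0,0,0,0,0,0,5,3,5,0,4,0,0,3,1,0,0,6,0,0,0]
Step 26: insert wv at [6, 8, 17] -> counters=[0,0,0,0,0,0,6,3,6,0,4,0,0,3,1,0,0,7,0,0,0]
Final counters=[0,0,0,0,0,0,6,3,6,0,4,0,0,3,1,0,0,7,0,0,0] -> counters[7]=3

Answer: 3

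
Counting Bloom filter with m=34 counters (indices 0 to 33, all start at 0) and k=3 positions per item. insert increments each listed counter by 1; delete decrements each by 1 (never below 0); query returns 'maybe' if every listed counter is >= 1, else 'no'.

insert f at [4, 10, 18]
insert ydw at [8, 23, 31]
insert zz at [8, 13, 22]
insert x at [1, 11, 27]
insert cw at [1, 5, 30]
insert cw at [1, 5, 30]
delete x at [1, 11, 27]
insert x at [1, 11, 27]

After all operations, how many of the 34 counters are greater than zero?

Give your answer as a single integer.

Step 1: insert f at [4, 10, 18] -> counters=[0,0,0,0,1,0,0,0,0,0,1,0,0,0,0,0,0,0,1,0,0,0,0,0,0,0,0,0,0,0,0,0,0,0]
Step 2: insert ydw at [8, 23, 31] -> counters=[0,0,0,0,1,0,0,0,1,0,1,0,0,0,0,0,0,0,1,0,0,0,0,1,0,0,0,0,0,0,0,1,0,0]
Step 3: insert zz at [8, 13, 22] -> counters=[0,0,0,0,1,0,0,0,2,0,1,0,0,1,0,0,0,0,1,0,0,0,1,1,0,0,0,0,0,0,0,1,0,0]
Step 4: insert x at [1, 11, 27] -> counters=[0,1,0,0,1,0,0,0,2,0,1,1,0,1,0,0,0,0,1,0,0,0,1,1,0,0,0,1,0,0,0,1,0,0]
Step 5: insert cw at [1, 5, 30] -> counters=[0,2,0,0,1,1,0,0,2,0,1,1,0,1,0,0,0,0,1,0,0,0,1,1,0,0,0,1,0,0,1,1,0,0]
Step 6: insert cw at [1, 5, 30] -> counters=[0,3,0,0,1,2,0,0,2,0,1,1,0,1,0,0,0,0,1,0,0,0,1,1,0,0,0,1,0,0,2,1,0,0]
Step 7: delete x at [1, 11, 27] -> counters=[0,2,0,0,1,2,0,0,2,0,1,0,0,1,0,0,0,0,1,0,0,0,1,1,0,0,0,0,0,0,2,1,0,0]
Step 8: insert x at [1, 11, 27] -> counters=[0,3,0,0,1,2,0,0,2,0,1,1,0,1,0,0,0,0,1,0,0,0,1,1,0,0,0,1,0,0,2,1,0,0]
Final counters=[0,3,0,0,1,2,0,0,2,0,1,1,0,1,0,0,0,0,1,0,0,0,1,1,0,0,0,1,0,0,2,1,0,0] -> 13 nonzero

Answer: 13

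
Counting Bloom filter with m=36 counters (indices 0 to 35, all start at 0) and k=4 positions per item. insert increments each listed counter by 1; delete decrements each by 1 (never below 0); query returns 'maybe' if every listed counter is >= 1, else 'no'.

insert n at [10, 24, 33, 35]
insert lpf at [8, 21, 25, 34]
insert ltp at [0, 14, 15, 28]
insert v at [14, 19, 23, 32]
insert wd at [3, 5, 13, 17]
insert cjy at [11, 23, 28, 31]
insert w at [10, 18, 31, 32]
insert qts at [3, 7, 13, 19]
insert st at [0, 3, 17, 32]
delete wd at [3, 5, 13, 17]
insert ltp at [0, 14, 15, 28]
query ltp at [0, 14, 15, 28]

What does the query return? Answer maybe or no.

Answer: maybe

Derivation:
Step 1: insert n at [10, 24, 33, 35] -> counters=[0,0,0,0,0,0,0,0,0,0,1,0,0,0,0,0,0,0,0,0,0,0,0,0,1,0,0,0,0,0,0,0,0,1,0,1]
Step 2: insert lpf at [8, 21, 25, 34] -> counters=[0,0,0,0,0,0,0,0,1,0,1,0,0,0,0,0,0,0,0,0,0,1,0,0,1,1,0,0,0,0,0,0,0,1,1,1]
Step 3: insert ltp at [0, 14, 15, 28] -> counters=[1,0,0,0,0,0,0,0,1,0,1,0,0,0,1,1,0,0,0,0,0,1,0,0,1,1,0,0,1,0,0,0,0,1,1,1]
Step 4: insert v at [14, 19, 23, 32] -> counters=[1,0,0,0,0,0,0,0,1,0,1,0,0,0,2,1,0,0,0,1,0,1,0,1,1,1,0,0,1,0,0,0,1,1,1,1]
Step 5: insert wd at [3, 5, 13, 17] -> counters=[1,0,0,1,0,1,0,0,1,0,1,0,0,1,2,1,0,1,0,1,0,1,0,1,1,1,0,0,1,0,0,0,1,1,1,1]
Step 6: insert cjy at [11, 23, 28, 31] -> counters=[1,0,0,1,0,1,0,0,1,0,1,1,0,1,2,1,0,1,0,1,0,1,0,2,1,1,0,0,2,0,0,1,1,1,1,1]
Step 7: insert w at [10, 18, 31, 32] -> counters=[1,0,0,1,0,1,0,0,1,0,2,1,0,1,2,1,0,1,1,1,0,1,0,2,1,1,0,0,2,0,0,2,2,1,1,1]
Step 8: insert qts at [3, 7, 13, 19] -> counters=[1,0,0,2,0,1,0,1,1,0,2,1,0,2,2,1,0,1,1,2,0,1,0,2,1,1,0,0,2,0,0,2,2,1,1,1]
Step 9: insert st at [0, 3, 17, 32] -> counters=[2,0,0,3,0,1,0,1,1,0,2,1,0,2,2,1,0,2,1,2,0,1,0,2,1,1,0,0,2,0,0,2,3,1,1,1]
Step 10: delete wd at [3, 5, 13, 17] -> counters=[2,0,0,2,0,0,0,1,1,0,2,1,0,1,2,1,0,1,1,2,0,1,0,2,1,1,0,0,2,0,0,2,3,1,1,1]
Step 11: insert ltp at [0, 14, 15, 28] -> counters=[3,0,0,2,0,0,0,1,1,0,2,1,0,1,3,2,0,1,1,2,0,1,0,2,1,1,0,0,3,0,0,2,3,1,1,1]
Query ltp: check counters[0]=3 counters[14]=3 counters[15]=2 counters[28]=3 -> maybe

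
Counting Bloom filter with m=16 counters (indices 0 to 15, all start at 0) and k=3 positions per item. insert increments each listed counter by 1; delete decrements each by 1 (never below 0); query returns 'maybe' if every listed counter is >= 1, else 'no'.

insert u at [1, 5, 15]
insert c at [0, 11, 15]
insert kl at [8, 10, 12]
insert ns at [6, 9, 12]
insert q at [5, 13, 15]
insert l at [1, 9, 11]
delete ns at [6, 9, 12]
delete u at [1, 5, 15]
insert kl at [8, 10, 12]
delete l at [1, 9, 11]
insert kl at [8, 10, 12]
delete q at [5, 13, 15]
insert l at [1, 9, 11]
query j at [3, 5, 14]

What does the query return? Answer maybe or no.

Answer: no

Derivation:
Step 1: insert u at [1, 5, 15] -> counters=[0,1,0,0,0,1,0,0,0,0,0,0,0,0,0,1]
Step 2: insert c at [0, 11, 15] -> counters=[1,1,0,0,0,1,0,0,0,0,0,1,0,0,0,2]
Step 3: insert kl at [8, 10, 12] -> counters=[1,1,0,0,0,1,0,0,1,0,1,1,1,0,0,2]
Step 4: insert ns at [6, 9, 12] -> counters=[1,1,0,0,0,1,1,0,1,1,1,1,2,0,0,2]
Step 5: insert q at [5, 13, 15] -> counters=[1,1,0,0,0,2,1,0,1,1,1,1,2,1,0,3]
Step 6: insert l at [1, 9, 11] -> counters=[1,2,0,0,0,2,1,0,1,2,1,2,2,1,0,3]
Step 7: delete ns at [6, 9, 12] -> counters=[1,2,0,0,0,2,0,0,1,1,1,2,1,1,0,3]
Step 8: delete u at [1, 5, 15] -> counters=[1,1,0,0,0,1,0,0,1,1,1,2,1,1,0,2]
Step 9: insert kl at [8, 10, 12] -> counters=[1,1,0,0,0,1,0,0,2,1,2,2,2,1,0,2]
Step 10: delete l at [1, 9, 11] -> counters=[1,0,0,0,0,1,0,0,2,0,2,1,2,1,0,2]
Step 11: insert kl at [8, 10, 12] -> counters=[1,0,0,0,0,1,0,0,3,0,3,1,3,1,0,2]
Step 12: delete q at [5, 13, 15] -> counters=[1,0,0,0,0,0,0,0,3,0,3,1,3,0,0,1]
Step 13: insert l at [1, 9, 11] -> counters=[1,1,0,0,0,0,0,0,3,1,3,2,3,0,0,1]
Query j: check counters[3]=0 counters[5]=0 counters[14]=0 -> no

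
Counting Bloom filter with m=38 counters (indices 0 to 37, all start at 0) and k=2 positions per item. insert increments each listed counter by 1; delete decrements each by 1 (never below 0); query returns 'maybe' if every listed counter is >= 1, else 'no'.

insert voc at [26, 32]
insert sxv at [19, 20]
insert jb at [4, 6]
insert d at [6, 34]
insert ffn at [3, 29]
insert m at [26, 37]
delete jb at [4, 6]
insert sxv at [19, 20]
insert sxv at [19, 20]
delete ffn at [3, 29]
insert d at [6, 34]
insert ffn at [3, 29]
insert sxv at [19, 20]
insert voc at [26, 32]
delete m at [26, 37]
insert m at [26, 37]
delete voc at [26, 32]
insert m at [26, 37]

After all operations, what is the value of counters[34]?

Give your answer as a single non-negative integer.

Answer: 2

Derivation:
Step 1: insert voc at [26, 32] -> counters=[0,0,0,0,0,0,0,0,0,0,0,0,0,0,0,0,0,0,0,0,0,0,0,0,0,0,1,0,0,0,0,0,1,0,0,0,0,0]
Step 2: insert sxv at [19, 20] -> counters=[0,0,0,0,0,0,0,0,0,0,0,0,0,0,0,0,0,0,0,1,1,0,0,0,0,0,1,0,0,0,0,0,1,0,0,0,0,0]
Step 3: insert jb at [4, 6] -> counters=[0,0,0,0,1,0,1,0,0,0,0,0,0,0,0,0,0,0,0,1,1,0,0,0,0,0,1,0,0,0,0,0,1,0,0,0,0,0]
Step 4: insert d at [6, 34] -> counters=[0,0,0,0,1,0,2,0,0,0,0,0,0,0,0,0,0,0,0,1,1,0,0,0,0,0,1,0,0,0,0,0,1,0,1,0,0,0]
Step 5: insert ffn at [3, 29] -> counters=[0,0,0,1,1,0,2,0,0,0,0,0,0,0,0,0,0,0,0,1,1,0,0,0,0,0,1,0,0,1,0,0,1,0,1,0,0,0]
Step 6: insert m at [26, 37] -> counters=[0,0,0,1,1,0,2,0,0,0,0,0,0,0,0,0,0,0,0,1,1,0,0,0,0,0,2,0,0,1,0,0,1,0,1,0,0,1]
Step 7: delete jb at [4, 6] -> counters=[0,0,0,1,0,0,1,0,0,0,0,0,0,0,0,0,0,0,0,1,1,0,0,0,0,0,2,0,0,1,0,0,1,0,1,0,0,1]
Step 8: insert sxv at [19, 20] -> counters=[0,0,0,1,0,0,1,0,0,0,0,0,0,0,0,0,0,0,0,2,2,0,0,0,0,0,2,0,0,1,0,0,1,0,1,0,0,1]
Step 9: insert sxv at [19, 20] -> counters=[0,0,0,1,0,0,1,0,0,0,0,0,0,0,0,0,0,0,0,3,3,0,0,0,0,0,2,0,0,1,0,0,1,0,1,0,0,1]
Step 10: delete ffn at [3, 29] -> counters=[0,0,0,0,0,0,1,0,0,0,0,0,0,0,0,0,0,0,0,3,3,0,0,0,0,0,2,0,0,0,0,0,1,0,1,0,0,1]
Step 11: insert d at [6, 34] -> counters=[0,0,0,0,0,0,2,0,0,0,0,0,0,0,0,0,0,0,0,3,3,0,0,0,0,0,2,0,0,0,0,0,1,0,2,0,0,1]
Step 12: insert ffn at [3, 29] -> counters=[0,0,0,1,0,0,2,0,0,0,0,0,0,0,0,0,0,0,0,3,3,0,0,0,0,0,2,0,0,1,0,0,1,0,2,0,0,1]
Step 13: insert sxv at [19, 20] -> counters=[0,0,0,1,0,0,2,0,0,0,0,0,0,0,0,0,0,0,0,4,4,0,0,0,0,0,2,0,0,1,0,0,1,0,2,0,0,1]
Step 14: insert voc at [26, 32] -> counters=[0,0,0,1,0,0,2,0,0,0,0,0,0,0,0,0,0,0,0,4,4,0,0,0,0,0,3,0,0,1,0,0,2,0,2,0,0,1]
Step 15: delete m at [26, 37] -> counters=[0,0,0,1,0,0,2,0,0,0,0,0,0,0,0,0,0,0,0,4,4,0,0,0,0,0,2,0,0,1,0,0,2,0,2,0,0,0]
Step 16: insert m at [26, 37] -> counters=[0,0,0,1,0,0,2,0,0,0,0,0,0,0,0,0,0,0,0,4,4,0,0,0,0,0,3,0,0,1,0,0,2,0,2,0,0,1]
Step 17: delete voc at [26, 32] -> counters=[0,0,0,1,0,0,2,0,0,0,0,0,0,0,0,0,0,0,0,4,4,0,0,0,0,0,2,0,0,1,0,0,1,0,2,0,0,1]
Step 18: insert m at [26, 37] -> counters=[0,0,0,1,0,0,2,0,0,0,0,0,0,0,0,0,0,0,0,4,4,0,0,0,0,0,3,0,0,1,0,0,1,0,2,0,0,2]
Final counters=[0,0,0,1,0,0,2,0,0,0,0,0,0,0,0,0,0,0,0,4,4,0,0,0,0,0,3,0,0,1,0,0,1,0,2,0,0,2] -> counters[34]=2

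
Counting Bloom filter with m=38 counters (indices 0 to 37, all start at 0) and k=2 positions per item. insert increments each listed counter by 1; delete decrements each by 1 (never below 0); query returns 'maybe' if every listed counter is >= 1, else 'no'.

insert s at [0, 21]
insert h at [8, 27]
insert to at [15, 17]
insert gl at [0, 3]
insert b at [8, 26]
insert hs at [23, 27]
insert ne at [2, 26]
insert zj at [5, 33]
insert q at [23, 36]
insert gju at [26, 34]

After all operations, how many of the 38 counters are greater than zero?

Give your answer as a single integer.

Step 1: insert s at [0, 21] -> counters=[1,0,0,0,0,0,0,0,0,0,0,0,0,0,0,0,0,0,0,0,0,1,0,0,0,0,0,0,0,0,0,0,0,0,0,0,0,0]
Step 2: insert h at [8, 27] -> counters=[1,0,0,0,0,0,0,0,1,0,0,0,0,0,0,0,0,0,0,0,0,1,0,0,0,0,0,1,0,0,0,0,0,0,0,0,0,0]
Step 3: insert to at [15, 17] -> counters=[1,0,0,0,0,0,0,0,1,0,0,0,0,0,0,1,0,1,0,0,0,1,0,0,0,0,0,1,0,0,0,0,0,0,0,0,0,0]
Step 4: insert gl at [0, 3] -> counters=[2,0,0,1,0,0,0,0,1,0,0,0,0,0,0,1,0,1,0,0,0,1,0,0,0,0,0,1,0,0,0,0,0,0,0,0,0,0]
Step 5: insert b at [8, 26] -> counters=[2,0,0,1,0,0,0,0,2,0,0,0,0,0,0,1,0,1,0,0,0,1,0,0,0,0,1,1,0,0,0,0,0,0,0,0,0,0]
Step 6: insert hs at [23, 27] -> counters=[2,0,0,1,0,0,0,0,2,0,0,0,0,0,0,1,0,1,0,0,0,1,0,1,0,0,1,2,0,0,0,0,0,0,0,0,0,0]
Step 7: insert ne at [2, 26] -> counters=[2,0,1,1,0,0,0,0,2,0,0,0,0,0,0,1,0,1,0,0,0,1,0,1,0,0,2,2,0,0,0,0,0,0,0,0,0,0]
Step 8: insert zj at [5, 33] -> counters=[2,0,1,1,0,1,0,0,2,0,0,0,0,0,0,1,0,1,0,0,0,1,0,1,0,0,2,2,0,0,0,0,0,1,0,0,0,0]
Step 9: insert q at [23, 36] -> counters=[2,0,1,1,0,1,0,0,2,0,0,0,0,0,0,1,0,1,0,0,0,1,0,2,0,0,2,2,0,0,0,0,0,1,0,0,1,0]
Step 10: insert gju at [26, 34] -> counters=[2,0,1,1,0,1,0,0,2,0,0,0,0,0,0,1,0,1,0,0,0,1,0,2,0,0,3,2,0,0,0,0,0,1,1,0,1,0]
Final counters=[2,0,1,1,0,1,0,0,2,0,0,0,0,0,0,1,0,1,0,0,0,1,0,2,0,0,3,2,0,0,0,0,0,1,1,0,1,0] -> 14 nonzero

Answer: 14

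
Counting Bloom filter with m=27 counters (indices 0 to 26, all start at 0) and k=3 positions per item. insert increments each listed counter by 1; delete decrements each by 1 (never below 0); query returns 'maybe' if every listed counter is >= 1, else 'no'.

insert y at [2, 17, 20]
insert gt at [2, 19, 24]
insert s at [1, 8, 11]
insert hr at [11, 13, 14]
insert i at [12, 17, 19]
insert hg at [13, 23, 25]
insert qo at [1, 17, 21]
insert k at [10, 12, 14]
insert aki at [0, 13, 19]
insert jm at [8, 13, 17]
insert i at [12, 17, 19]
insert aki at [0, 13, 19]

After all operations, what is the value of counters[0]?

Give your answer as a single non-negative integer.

Step 1: insert y at [2, 17, 20] -> counters=[0,0,1,0,0,0,0,0,0,0,0,0,0,0,0,0,0,1,0,0,1,0,0,0,0,0,0]
Step 2: insert gt at [2, 19, 24] -> counters=[0,0,2,0,0,0,0,0,0,0,0,0,0,0,0,0,0,1,0,1,1,0,0,0,1,0,0]
Step 3: insert s at [1, 8, 11] -> counters=[0,1,2,0,0,0,0,0,1,0,0,1,0,0,0,0,0,1,0,1,1,0,0,0,1,0,0]
Step 4: insert hr at [11, 13, 14] -> counters=[0,1,2,0,0,0,0,0,1,0,0,2,0,1,1,0,0,1,0,1,1,0,0,0,1,0,0]
Step 5: insert i at [12, 17, 19] -> counters=[0,1,2,0,0,0,0,0,1,0,0,2,1,1,1,0,0,2,0,2,1,0,0,0,1,0,0]
Step 6: insert hg at [13, 23, 25] -> counters=[0,1,2,0,0,0,0,0,1,0,0,2,1,2,1,0,0,2,0,2,1,0,0,1,1,1,0]
Step 7: insert qo at [1, 17, 21] -> counters=[0,2,2,0,0,0,0,0,1,0,0,2,1,2,1,0,0,3,0,2,1,1,0,1,1,1,0]
Step 8: insert k at [10, 12, 14] -> counters=[0,2,2,0,0,0,0,0,1,0,1,2,2,2,2,0,0,3,0,2,1,1,0,1,1,1,0]
Step 9: insert aki at [0, 13, 19] -> counters=[1,2,2,0,0,0,0,0,1,0,1,2,2,3,2,0,0,3,0,3,1,1,0,1,1,1,0]
Step 10: insert jm at [8, 13, 17] -> counters=[1,2,2,0,0,0,0,0,2,0,1,2,2,4,2,0,0,4,0,3,1,1,0,1,1,1,0]
Step 11: insert i at [12, 17, 19] -> counters=[1,2,2,0,0,0,0,0,2,0,1,2,3,4,2,0,0,5,0,4,1,1,0,1,1,1,0]
Step 12: insert aki at [0, 13, 19] -> counters=[2,2,2,0,0,0,0,0,2,0,1,2,3,5,2,0,0,5,0,5,1,1,0,1,1,1,0]
Final counters=[2,2,2,0,0,0,0,0,2,0,1,2,3,5,2,0,0,5,0,5,1,1,0,1,1,1,0] -> counters[0]=2

Answer: 2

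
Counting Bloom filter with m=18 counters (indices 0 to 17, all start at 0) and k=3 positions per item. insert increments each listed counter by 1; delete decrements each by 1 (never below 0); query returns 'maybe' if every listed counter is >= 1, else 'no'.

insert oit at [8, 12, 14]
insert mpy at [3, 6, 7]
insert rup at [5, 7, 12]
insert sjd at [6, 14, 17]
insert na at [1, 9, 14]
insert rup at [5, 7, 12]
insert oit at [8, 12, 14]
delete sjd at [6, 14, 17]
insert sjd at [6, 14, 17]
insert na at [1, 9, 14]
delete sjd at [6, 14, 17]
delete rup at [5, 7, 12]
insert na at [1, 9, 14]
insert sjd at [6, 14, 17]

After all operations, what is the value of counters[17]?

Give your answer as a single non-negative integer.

Step 1: insert oit at [8, 12, 14] -> counters=[0,0,0,0,0,0,0,0,1,0,0,0,1,0,1,0,0,0]
Step 2: insert mpy at [3, 6, 7] -> counters=[0,0,0,1,0,0,1,1,1,0,0,0,1,0,1,0,0,0]
Step 3: insert rup at [5, 7, 12] -> counters=[0,0,0,1,0,1,1,2,1,0,0,0,2,0,1,0,0,0]
Step 4: insert sjd at [6, 14, 17] -> counters=[0,0,0,1,0,1,2,2,1,0,0,0,2,0,2,0,0,1]
Step 5: insert na at [1, 9, 14] -> counters=[0,1,0,1,0,1,2,2,1,1,0,0,2,0,3,0,0,1]
Step 6: insert rup at [5, 7, 12] -> counters=[0,1,0,1,0,2,2,3,1,1,0,0,3,0,3,0,0,1]
Step 7: insert oit at [8, 12, 14] -> counters=[0,1,0,1,0,2,2,3,2,1,0,0,4,0,4,0,0,1]
Step 8: delete sjd at [6, 14, 17] -> counters=[0,1,0,1,0,2,1,3,2,1,0,0,4,0,3,0,0,0]
Step 9: insert sjd at [6, 14, 17] -> counters=[0,1,0,1,0,2,2,3,2,1,0,0,4,0,4,0,0,1]
Step 10: insert na at [1, 9, 14] -> counters=[0,2,0,1,0,2,2,3,2,2,0,0,4,0,5,0,0,1]
Step 11: delete sjd at [6, 14, 17] -> counters=[0,2,0,1,0,2,1,3,2,2,0,0,4,0,4,0,0,0]
Step 12: delete rup at [5, 7, 12] -> counters=[0,2,0,1,0,1,1,2,2,2,0,0,3,0,4,0,0,0]
Step 13: insert na at [1, 9, 14] -> counters=[0,3,0,1,0,1,1,2,2,3,0,0,3,0,5,0,0,0]
Step 14: insert sjd at [6, 14, 17] -> counters=[0,3,0,1,0,1,2,2,2,3,0,0,3,0,6,0,0,1]
Final counters=[0,3,0,1,0,1,2,2,2,3,0,0,3,0,6,0,0,1] -> counters[17]=1

Answer: 1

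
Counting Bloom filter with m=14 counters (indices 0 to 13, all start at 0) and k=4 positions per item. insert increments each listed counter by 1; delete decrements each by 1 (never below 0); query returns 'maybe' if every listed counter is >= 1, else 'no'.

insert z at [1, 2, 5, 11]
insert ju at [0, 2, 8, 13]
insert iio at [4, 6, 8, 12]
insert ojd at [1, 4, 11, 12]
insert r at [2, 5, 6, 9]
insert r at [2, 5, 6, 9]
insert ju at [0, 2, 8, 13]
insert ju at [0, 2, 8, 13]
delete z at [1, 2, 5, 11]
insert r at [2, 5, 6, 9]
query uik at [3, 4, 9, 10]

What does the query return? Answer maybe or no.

Answer: no

Derivation:
Step 1: insert z at [1, 2, 5, 11] -> counters=[0,1,1,0,0,1,0,0,0,0,0,1,0,0]
Step 2: insert ju at [0, 2, 8, 13] -> counters=[1,1,2,0,0,1,0,0,1,0,0,1,0,1]
Step 3: insert iio at [4, 6, 8, 12] -> counters=[1,1,2,0,1,1,1,0,2,0,0,1,1,1]
Step 4: insert ojd at [1, 4, 11, 12] -> counters=[1,2,2,0,2,1,1,0,2,0,0,2,2,1]
Step 5: insert r at [2, 5, 6, 9] -> counters=[1,2,3,0,2,2,2,0,2,1,0,2,2,1]
Step 6: insert r at [2, 5, 6, 9] -> counters=[1,2,4,0,2,3,3,0,2,2,0,2,2,1]
Step 7: insert ju at [0, 2, 8, 13] -> counters=[2,2,5,0,2,3,3,0,3,2,0,2,2,2]
Step 8: insert ju at [0, 2, 8, 13] -> counters=[3,2,6,0,2,3,3,0,4,2,0,2,2,3]
Step 9: delete z at [1, 2, 5, 11] -> counters=[3,1,5,0,2,2,3,0,4,2,0,1,2,3]
Step 10: insert r at [2, 5, 6, 9] -> counters=[3,1,6,0,2,3,4,0,4,3,0,1,2,3]
Query uik: check counters[3]=0 counters[4]=2 counters[9]=3 counters[10]=0 -> no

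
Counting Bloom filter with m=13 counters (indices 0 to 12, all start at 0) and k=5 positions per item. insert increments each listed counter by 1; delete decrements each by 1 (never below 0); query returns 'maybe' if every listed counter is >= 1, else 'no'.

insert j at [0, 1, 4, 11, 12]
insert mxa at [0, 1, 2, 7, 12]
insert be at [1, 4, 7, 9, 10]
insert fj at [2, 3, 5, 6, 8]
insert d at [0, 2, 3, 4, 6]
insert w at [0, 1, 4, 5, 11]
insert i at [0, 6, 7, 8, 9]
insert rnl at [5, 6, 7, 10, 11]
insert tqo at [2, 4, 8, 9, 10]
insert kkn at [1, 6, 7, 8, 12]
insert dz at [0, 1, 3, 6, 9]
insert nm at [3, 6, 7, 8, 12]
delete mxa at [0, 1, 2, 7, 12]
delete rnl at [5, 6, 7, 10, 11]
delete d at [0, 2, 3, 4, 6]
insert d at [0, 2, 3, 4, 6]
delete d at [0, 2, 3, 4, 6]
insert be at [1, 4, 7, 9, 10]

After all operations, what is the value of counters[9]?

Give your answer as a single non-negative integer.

Answer: 5

Derivation:
Step 1: insert j at [0, 1, 4, 11, 12] -> counters=[1,1,0,0,1,0,0,0,0,0,0,1,1]
Step 2: insert mxa at [0, 1, 2, 7, 12] -> counters=[2,2,1,0,1,0,0,1,0,0,0,1,2]
Step 3: insert be at [1, 4, 7, 9, 10] -> counters=[2,3,1,0,2,0,0,2,0,1,1,1,2]
Step 4: insert fj at [2, 3, 5, 6, 8] -> counters=[2,3,2,1,2,1,1,2,1,1,1,1,2]
Step 5: insert d at [0, 2, 3, 4, 6] -> counters=[3,3,3,2,3,1,2,2,1,1,1,1,2]
Step 6: insert w at [0, 1, 4, 5, 11] -> counters=[4,4,3,2,4,2,2,2,1,1,1,2,2]
Step 7: insert i at [0, 6, 7, 8, 9] -> counters=[5,4,3,2,4,2,3,3,2,2,1,2,2]
Step 8: insert rnl at [5, 6, 7, 10, 11] -> counters=[5,4,3,2,4,3,4,4,2,2,2,3,2]
Step 9: insert tqo at [2, 4, 8, 9, 10] -> counters=[5,4,4,2,5,3,4,4,3,3,3,3,2]
Step 10: insert kkn at [1, 6, 7, 8, 12] -> counters=[5,5,4,2,5,3,5,5,4,3,3,3,3]
Step 11: insert dz at [0, 1, 3, 6, 9] -> counters=[6,6,4,3,5,3,6,5,4,4,3,3,3]
Step 12: insert nm at [3, 6, 7, 8, 12] -> counters=[6,6,4,4,5,3,7,6,5,4,3,3,4]
Step 13: delete mxa at [0, 1, 2, 7, 12] -> counters=[5,5,3,4,5,3,7,5,5,4,3,3,3]
Step 14: delete rnl at [5, 6, 7, 10, 11] -> counters=[5,5,3,4,5,2,6,4,5,4,2,2,3]
Step 15: delete d at [0, 2, 3, 4, 6] -> counters=[4,5,2,3,4,2,5,4,5,4,2,2,3]
Step 16: insert d at [0, 2, 3, 4, 6] -> counters=[5,5,3,4,5,2,6,4,5,4,2,2,3]
Step 17: delete d at [0, 2, 3, 4, 6] -> counters=[4,5,2,3,4,2,5,4,5,4,2,2,3]
Step 18: insert be at [1, 4, 7, 9, 10] -> counters=[4,6,2,3,5,2,5,5,5,5,3,2,3]
Final counters=[4,6,2,3,5,2,5,5,5,5,3,2,3] -> counters[9]=5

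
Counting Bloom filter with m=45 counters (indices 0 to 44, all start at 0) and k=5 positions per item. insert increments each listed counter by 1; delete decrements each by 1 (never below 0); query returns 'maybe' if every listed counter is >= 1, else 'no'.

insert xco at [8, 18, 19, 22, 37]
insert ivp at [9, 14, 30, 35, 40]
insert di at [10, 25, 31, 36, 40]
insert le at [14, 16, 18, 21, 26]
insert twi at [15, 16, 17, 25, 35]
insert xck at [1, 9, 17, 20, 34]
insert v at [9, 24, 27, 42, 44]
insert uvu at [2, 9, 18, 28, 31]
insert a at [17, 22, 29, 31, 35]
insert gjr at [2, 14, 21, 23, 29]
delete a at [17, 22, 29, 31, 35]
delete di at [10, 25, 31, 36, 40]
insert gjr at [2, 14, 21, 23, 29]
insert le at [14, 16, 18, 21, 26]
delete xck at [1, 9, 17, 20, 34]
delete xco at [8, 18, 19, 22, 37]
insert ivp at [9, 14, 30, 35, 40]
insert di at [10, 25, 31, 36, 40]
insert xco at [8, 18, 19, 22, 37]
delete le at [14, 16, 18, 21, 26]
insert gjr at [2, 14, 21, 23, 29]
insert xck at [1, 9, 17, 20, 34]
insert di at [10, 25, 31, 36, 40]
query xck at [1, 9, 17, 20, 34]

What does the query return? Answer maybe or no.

Answer: maybe

Derivation:
Step 1: insert xco at [8, 18, 19, 22, 37] -> counters=[0,0,0,0,0,0,0,0,1,0,0,0,0,0,0,0,0,0,1,1,0,0,1,0,0,0,0,0,0,0,0,0,0,0,0,0,0,1,0,0,0,0,0,0,0]
Step 2: insert ivp at [9, 14, 30, 35, 40] -> counters=[0,0,0,0,0,0,0,0,1,1,0,0,0,0,1,0,0,0,1,1,0,0,1,0,0,0,0,0,0,0,1,0,0,0,0,1,0,1,0,0,1,0,0,0,0]
Step 3: insert di at [10, 25, 31, 36, 40] -> counters=[0,0,0,0,0,0,0,0,1,1,1,0,0,0,1,0,0,0,1,1,0,0,1,0,0,1,0,0,0,0,1,1,0,0,0,1,1,1,0,0,2,0,0,0,0]
Step 4: insert le at [14, 16, 18, 21, 26] -> counters=[0,0,0,0,0,0,0,0,1,1,1,0,0,0,2,0,1,0,2,1,0,1,1,0,0,1,1,0,0,0,1,1,0,0,0,1,1,1,0,0,2,0,0,0,0]
Step 5: insert twi at [15, 16, 17, 25, 35] -> counters=[0,0,0,0,0,0,0,0,1,1,1,0,0,0,2,1,2,1,2,1,0,1,1,0,0,2,1,0,0,0,1,1,0,0,0,2,1,1,0,0,2,0,0,0,0]
Step 6: insert xck at [1, 9, 17, 20, 34] -> counters=[0,1,0,0,0,0,0,0,1,2,1,0,0,0,2,1,2,2,2,1,1,1,1,0,0,2,1,0,0,0,1,1,0,0,1,2,1,1,0,0,2,0,0,0,0]
Step 7: insert v at [9, 24, 27, 42, 44] -> counters=[0,1,0,0,0,0,0,0,1,3,1,0,0,0,2,1,2,2,2,1,1,1,1,0,1,2,1,1,0,0,1,1,0,0,1,2,1,1,0,0,2,0,1,0,1]
Step 8: insert uvu at [2, 9, 18, 28, 31] -> counters=[0,1,1,0,0,0,0,0,1,4,1,0,0,0,2,1,2,2,3,1,1,1,1,0,1,2,1,1,1,0,1,2,0,0,1,2,1,1,0,0,2,0,1,0,1]
Step 9: insert a at [17, 22, 29, 31, 35] -> counters=[0,1,1,0,0,0,0,0,1,4,1,0,0,0,2,1,2,3,3,1,1,1,2,0,1,2,1,1,1,1,1,3,0,0,1,3,1,1,0,0,2,0,1,0,1]
Step 10: insert gjr at [2, 14, 21, 23, 29] -> counters=[0,1,2,0,0,0,0,0,1,4,1,0,0,0,3,1,2,3,3,1,1,2,2,1,1,2,1,1,1,2,1,3,0,0,1,3,1,1,0,0,2,0,1,0,1]
Step 11: delete a at [17, 22, 29, 31, 35] -> counters=[0,1,2,0,0,0,0,0,1,4,1,0,0,0,3,1,2,2,3,1,1,2,1,1,1,2,1,1,1,1,1,2,0,0,1,2,1,1,0,0,2,0,1,0,1]
Step 12: delete di at [10, 25, 31, 36, 40] -> counters=[0,1,2,0,0,0,0,0,1,4,0,0,0,0,3,1,2,2,3,1,1,2,1,1,1,1,1,1,1,1,1,1,0,0,1,2,0,1,0,0,1,0,1,0,1]
Step 13: insert gjr at [2, 14, 21, 23, 29] -> counters=[0,1,3,0,0,0,0,0,1,4,0,0,0,0,4,1,2,2,3,1,1,3,1,2,1,1,1,1,1,2,1,1,0,0,1,2,0,1,0,0,1,0,1,0,1]
Step 14: insert le at [14, 16, 18, 21, 26] -> counters=[0,1,3,0,0,0,0,0,1,4,0,0,0,0,5,1,3,2,4,1,1,4,1,2,1,1,2,1,1,2,1,1,0,0,1,2,0,1,0,0,1,0,1,0,1]
Step 15: delete xck at [1, 9, 17, 20, 34] -> counters=[0,0,3,0,0,0,0,0,1,3,0,0,0,0,5,1,3,1,4,1,0,4,1,2,1,1,2,1,1,2,1,1,0,0,0,2,0,1,0,0,1,0,1,0,1]
Step 16: delete xco at [8, 18, 19, 22, 37] -> counters=[0,0,3,0,0,0,0,0,0,3,0,0,0,0,5,1,3,1,3,0,0,4,0,2,1,1,2,1,1,2,1,1,0,0,0,2,0,0,0,0,1,0,1,0,1]
Step 17: insert ivp at [9, 14, 30, 35, 40] -> counters=[0,0,3,0,0,0,0,0,0,4,0,0,0,0,6,1,3,1,3,0,0,4,0,2,1,1,2,1,1,2,2,1,0,0,0,3,0,0,0,0,2,0,1,0,1]
Step 18: insert di at [10, 25, 31, 36, 40] -> counters=[0,0,3,0,0,0,0,0,0,4,1,0,0,0,6,1,3,1,3,0,0,4,0,2,1,2,2,1,1,2,2,2,0,0,0,3,1,0,0,0,3,0,1,0,1]
Step 19: insert xco at [8, 18, 19, 22, 37] -> counters=[0,0,3,0,0,0,0,0,1,4,1,0,0,0,6,1,3,1,4,1,0,4,1,2,1,2,2,1,1,2,2,2,0,0,0,3,1,1,0,0,3,0,1,0,1]
Step 20: delete le at [14, 16, 18, 21, 26] -> counters=[0,0,3,0,0,0,0,0,1,4,1,0,0,0,5,1,2,1,3,1,0,3,1,2,1,2,1,1,1,2,2,2,0,0,0,3,1,1,0,0,3,0,1,0,1]
Step 21: insert gjr at [2, 14, 21, 23, 29] -> counters=[0,0,4,0,0,0,0,0,1,4,1,0,0,0,6,1,2,1,3,1,0,4,1,3,1,2,1,1,1,3,2,2,0,0,0,3,1,1,0,0,3,0,1,0,1]
Step 22: insert xck at [1, 9, 17, 20, 34] -> counters=[0,1,4,0,0,0,0,0,1,5,1,0,0,0,6,1,2,2,3,1,1,4,1,3,1,2,1,1,1,3,2,2,0,0,1,3,1,1,0,0,3,0,1,0,1]
Step 23: insert di at [10, 25, 31, 36, 40] -> counters=[0,1,4,0,0,0,0,0,1,5,2,0,0,0,6,1,2,2,3,1,1,4,1,3,1,3,1,1,1,3,2,3,0,0,1,3,2,1,0,0,4,0,1,0,1]
Query xck: check counters[1]=1 counters[9]=5 counters[17]=2 counters[20]=1 counters[34]=1 -> maybe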